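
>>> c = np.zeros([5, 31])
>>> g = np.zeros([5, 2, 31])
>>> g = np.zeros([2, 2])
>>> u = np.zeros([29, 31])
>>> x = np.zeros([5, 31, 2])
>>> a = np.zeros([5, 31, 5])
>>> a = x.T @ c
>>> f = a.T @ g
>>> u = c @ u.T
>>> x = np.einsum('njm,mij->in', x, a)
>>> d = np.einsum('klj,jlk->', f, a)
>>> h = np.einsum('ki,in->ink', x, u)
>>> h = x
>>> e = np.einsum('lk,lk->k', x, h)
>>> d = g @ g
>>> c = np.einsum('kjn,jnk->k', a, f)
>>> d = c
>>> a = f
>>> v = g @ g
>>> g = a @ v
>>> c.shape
(2,)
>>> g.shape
(31, 31, 2)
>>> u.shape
(5, 29)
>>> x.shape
(31, 5)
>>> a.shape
(31, 31, 2)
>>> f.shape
(31, 31, 2)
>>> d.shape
(2,)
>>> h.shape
(31, 5)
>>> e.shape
(5,)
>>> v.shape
(2, 2)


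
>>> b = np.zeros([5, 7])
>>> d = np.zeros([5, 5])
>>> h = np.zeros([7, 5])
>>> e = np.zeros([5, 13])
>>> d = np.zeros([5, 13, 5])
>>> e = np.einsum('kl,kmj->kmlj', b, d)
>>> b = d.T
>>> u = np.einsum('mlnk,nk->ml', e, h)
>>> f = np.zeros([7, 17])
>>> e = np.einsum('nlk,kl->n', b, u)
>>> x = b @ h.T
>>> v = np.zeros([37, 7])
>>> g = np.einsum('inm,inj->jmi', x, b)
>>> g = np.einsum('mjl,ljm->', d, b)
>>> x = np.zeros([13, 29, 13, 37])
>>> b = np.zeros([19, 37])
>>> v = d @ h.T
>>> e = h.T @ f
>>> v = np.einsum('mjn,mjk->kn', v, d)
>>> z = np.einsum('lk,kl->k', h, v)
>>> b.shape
(19, 37)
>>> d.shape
(5, 13, 5)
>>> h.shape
(7, 5)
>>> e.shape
(5, 17)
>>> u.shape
(5, 13)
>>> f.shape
(7, 17)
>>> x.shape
(13, 29, 13, 37)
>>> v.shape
(5, 7)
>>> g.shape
()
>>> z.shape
(5,)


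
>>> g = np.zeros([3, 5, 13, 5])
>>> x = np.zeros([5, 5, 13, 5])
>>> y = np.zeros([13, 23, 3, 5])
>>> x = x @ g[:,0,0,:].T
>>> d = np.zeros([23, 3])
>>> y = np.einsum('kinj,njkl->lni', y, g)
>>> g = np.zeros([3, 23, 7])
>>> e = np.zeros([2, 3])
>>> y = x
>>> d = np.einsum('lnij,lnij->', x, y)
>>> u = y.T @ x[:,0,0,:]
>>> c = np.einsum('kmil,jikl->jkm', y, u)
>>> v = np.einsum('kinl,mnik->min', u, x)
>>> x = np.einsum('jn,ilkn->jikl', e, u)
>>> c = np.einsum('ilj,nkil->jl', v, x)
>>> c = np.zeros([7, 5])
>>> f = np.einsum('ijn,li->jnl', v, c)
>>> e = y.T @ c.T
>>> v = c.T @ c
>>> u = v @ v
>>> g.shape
(3, 23, 7)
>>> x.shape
(2, 3, 5, 13)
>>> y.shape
(5, 5, 13, 3)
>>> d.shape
()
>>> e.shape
(3, 13, 5, 7)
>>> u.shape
(5, 5)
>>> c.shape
(7, 5)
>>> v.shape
(5, 5)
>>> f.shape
(13, 5, 7)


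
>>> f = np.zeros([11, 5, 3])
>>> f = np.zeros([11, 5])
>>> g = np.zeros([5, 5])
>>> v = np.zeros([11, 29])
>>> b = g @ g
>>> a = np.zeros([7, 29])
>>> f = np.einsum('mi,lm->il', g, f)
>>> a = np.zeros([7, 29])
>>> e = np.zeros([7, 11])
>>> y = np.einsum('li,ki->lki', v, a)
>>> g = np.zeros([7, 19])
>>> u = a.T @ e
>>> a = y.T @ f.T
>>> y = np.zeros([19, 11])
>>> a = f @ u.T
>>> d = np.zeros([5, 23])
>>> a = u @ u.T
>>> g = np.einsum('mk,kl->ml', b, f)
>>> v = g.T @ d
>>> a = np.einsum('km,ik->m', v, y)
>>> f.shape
(5, 11)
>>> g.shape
(5, 11)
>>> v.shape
(11, 23)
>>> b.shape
(5, 5)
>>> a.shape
(23,)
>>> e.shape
(7, 11)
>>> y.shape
(19, 11)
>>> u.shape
(29, 11)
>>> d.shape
(5, 23)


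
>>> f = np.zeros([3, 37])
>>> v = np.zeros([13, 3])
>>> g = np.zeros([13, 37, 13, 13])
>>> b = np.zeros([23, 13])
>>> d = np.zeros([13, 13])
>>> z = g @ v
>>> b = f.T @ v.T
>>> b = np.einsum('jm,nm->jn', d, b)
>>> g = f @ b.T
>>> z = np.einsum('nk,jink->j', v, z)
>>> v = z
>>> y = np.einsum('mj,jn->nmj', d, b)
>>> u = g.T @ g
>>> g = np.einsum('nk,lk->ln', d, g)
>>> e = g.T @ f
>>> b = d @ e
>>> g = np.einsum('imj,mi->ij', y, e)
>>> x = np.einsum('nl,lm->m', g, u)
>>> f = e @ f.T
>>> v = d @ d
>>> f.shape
(13, 3)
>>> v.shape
(13, 13)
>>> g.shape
(37, 13)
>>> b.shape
(13, 37)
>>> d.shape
(13, 13)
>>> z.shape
(13,)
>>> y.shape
(37, 13, 13)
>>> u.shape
(13, 13)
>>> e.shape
(13, 37)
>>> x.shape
(13,)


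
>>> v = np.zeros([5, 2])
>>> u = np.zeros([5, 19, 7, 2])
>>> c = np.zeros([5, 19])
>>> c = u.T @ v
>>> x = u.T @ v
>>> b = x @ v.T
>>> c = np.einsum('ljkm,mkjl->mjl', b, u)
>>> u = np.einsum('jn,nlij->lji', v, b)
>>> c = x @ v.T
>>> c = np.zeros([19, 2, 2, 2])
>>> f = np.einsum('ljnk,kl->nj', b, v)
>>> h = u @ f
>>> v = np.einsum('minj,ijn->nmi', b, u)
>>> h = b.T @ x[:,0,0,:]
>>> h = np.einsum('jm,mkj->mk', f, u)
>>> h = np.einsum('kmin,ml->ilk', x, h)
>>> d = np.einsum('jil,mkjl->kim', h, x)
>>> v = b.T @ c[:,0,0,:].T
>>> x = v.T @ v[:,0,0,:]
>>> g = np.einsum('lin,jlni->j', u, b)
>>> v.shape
(5, 19, 7, 19)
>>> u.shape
(7, 5, 19)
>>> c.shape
(19, 2, 2, 2)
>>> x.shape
(19, 7, 19, 19)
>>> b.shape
(2, 7, 19, 5)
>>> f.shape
(19, 7)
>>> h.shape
(19, 5, 2)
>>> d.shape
(7, 5, 2)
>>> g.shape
(2,)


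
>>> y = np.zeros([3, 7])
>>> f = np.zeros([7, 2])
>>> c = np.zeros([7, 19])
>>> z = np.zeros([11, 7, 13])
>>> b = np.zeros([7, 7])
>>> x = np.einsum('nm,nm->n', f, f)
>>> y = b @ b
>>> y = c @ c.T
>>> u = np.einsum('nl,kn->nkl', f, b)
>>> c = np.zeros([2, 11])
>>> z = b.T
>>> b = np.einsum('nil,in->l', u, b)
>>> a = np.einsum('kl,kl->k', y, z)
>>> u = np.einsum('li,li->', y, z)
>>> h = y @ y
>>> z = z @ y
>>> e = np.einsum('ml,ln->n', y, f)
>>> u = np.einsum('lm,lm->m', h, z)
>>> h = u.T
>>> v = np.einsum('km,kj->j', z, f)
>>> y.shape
(7, 7)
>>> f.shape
(7, 2)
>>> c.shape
(2, 11)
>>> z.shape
(7, 7)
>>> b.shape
(2,)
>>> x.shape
(7,)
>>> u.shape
(7,)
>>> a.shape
(7,)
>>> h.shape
(7,)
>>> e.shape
(2,)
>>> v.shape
(2,)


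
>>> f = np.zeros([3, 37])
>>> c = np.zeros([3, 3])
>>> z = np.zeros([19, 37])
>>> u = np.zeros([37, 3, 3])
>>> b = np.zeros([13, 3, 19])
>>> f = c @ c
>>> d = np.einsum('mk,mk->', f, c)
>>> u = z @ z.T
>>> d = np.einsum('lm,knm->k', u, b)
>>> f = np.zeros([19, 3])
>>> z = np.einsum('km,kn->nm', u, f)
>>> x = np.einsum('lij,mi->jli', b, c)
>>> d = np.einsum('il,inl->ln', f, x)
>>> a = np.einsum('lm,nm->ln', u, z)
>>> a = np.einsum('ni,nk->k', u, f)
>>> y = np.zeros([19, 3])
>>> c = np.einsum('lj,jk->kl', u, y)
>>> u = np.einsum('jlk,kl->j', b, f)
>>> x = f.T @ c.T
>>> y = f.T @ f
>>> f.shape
(19, 3)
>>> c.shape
(3, 19)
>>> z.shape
(3, 19)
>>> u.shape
(13,)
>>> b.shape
(13, 3, 19)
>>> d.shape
(3, 13)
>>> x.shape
(3, 3)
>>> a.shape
(3,)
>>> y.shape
(3, 3)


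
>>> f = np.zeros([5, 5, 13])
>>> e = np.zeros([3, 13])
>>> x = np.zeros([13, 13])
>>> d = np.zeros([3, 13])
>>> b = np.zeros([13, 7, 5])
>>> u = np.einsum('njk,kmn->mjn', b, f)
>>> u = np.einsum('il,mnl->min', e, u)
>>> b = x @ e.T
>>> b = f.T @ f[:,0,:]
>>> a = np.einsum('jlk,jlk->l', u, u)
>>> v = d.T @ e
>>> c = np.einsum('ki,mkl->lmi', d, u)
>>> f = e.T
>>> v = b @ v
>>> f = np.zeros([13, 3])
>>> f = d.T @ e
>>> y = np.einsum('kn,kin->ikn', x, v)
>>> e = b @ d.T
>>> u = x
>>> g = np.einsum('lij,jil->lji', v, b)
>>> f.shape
(13, 13)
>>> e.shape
(13, 5, 3)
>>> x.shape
(13, 13)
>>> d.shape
(3, 13)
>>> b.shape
(13, 5, 13)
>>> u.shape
(13, 13)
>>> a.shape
(3,)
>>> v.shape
(13, 5, 13)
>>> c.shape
(7, 5, 13)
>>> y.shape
(5, 13, 13)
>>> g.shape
(13, 13, 5)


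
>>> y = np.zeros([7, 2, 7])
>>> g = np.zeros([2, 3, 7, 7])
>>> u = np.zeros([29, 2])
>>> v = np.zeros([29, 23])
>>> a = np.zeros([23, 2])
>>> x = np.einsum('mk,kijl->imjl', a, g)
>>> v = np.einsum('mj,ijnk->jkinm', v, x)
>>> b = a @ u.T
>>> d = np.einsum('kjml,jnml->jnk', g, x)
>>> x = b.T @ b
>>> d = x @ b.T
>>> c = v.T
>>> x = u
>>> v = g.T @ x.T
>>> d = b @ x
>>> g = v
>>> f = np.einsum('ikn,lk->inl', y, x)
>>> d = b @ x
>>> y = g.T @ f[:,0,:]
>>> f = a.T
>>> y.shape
(29, 3, 7, 29)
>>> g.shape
(7, 7, 3, 29)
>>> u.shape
(29, 2)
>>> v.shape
(7, 7, 3, 29)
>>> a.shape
(23, 2)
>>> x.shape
(29, 2)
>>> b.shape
(23, 29)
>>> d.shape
(23, 2)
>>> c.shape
(29, 7, 3, 7, 23)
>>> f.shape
(2, 23)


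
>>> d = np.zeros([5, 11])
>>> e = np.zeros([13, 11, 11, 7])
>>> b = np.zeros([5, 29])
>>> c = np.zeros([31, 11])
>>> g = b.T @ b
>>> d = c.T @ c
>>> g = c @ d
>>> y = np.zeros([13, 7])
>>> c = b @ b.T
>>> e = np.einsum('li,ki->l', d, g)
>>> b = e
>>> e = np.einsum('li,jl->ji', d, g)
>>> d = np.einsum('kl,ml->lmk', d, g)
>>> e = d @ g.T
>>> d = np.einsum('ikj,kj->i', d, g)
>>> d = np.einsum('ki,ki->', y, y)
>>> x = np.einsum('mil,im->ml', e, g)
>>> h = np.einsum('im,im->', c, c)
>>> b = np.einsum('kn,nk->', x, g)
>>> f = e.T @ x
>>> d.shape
()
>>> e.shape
(11, 31, 31)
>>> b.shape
()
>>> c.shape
(5, 5)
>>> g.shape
(31, 11)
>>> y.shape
(13, 7)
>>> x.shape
(11, 31)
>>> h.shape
()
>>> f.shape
(31, 31, 31)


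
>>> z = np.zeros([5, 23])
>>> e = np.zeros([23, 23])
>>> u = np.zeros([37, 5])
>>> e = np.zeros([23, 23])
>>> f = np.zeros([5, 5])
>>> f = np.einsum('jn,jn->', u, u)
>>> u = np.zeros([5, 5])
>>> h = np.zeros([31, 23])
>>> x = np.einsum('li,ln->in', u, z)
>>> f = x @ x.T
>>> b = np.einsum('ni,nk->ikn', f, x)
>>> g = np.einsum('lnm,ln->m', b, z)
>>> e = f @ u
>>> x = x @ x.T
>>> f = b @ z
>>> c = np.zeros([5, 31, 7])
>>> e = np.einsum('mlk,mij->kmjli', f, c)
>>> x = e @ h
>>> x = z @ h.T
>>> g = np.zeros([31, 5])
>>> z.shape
(5, 23)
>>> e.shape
(23, 5, 7, 23, 31)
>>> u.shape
(5, 5)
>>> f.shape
(5, 23, 23)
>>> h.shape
(31, 23)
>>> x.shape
(5, 31)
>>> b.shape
(5, 23, 5)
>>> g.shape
(31, 5)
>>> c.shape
(5, 31, 7)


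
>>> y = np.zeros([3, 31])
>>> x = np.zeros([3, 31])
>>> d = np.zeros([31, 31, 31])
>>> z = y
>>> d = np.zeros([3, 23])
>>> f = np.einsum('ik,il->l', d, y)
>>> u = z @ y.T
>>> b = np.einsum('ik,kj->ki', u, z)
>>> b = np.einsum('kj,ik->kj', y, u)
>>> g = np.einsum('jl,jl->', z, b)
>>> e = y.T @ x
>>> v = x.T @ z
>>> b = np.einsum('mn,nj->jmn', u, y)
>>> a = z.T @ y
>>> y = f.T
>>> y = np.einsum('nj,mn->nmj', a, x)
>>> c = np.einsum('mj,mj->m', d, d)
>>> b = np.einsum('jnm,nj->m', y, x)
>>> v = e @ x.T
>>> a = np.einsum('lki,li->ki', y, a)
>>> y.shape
(31, 3, 31)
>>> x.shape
(3, 31)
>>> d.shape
(3, 23)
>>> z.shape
(3, 31)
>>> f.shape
(31,)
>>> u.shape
(3, 3)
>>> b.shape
(31,)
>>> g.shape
()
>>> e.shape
(31, 31)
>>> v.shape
(31, 3)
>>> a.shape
(3, 31)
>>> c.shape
(3,)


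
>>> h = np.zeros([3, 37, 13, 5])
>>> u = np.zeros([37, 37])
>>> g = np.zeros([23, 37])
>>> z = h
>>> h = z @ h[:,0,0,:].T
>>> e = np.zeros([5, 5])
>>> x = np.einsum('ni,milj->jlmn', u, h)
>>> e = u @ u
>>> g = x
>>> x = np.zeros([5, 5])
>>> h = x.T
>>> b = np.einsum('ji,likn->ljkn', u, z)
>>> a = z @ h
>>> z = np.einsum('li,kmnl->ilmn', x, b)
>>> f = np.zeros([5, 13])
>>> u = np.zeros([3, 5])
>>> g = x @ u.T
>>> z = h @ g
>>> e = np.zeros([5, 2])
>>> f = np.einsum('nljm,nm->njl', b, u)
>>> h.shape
(5, 5)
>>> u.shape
(3, 5)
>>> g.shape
(5, 3)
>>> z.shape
(5, 3)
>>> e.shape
(5, 2)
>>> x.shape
(5, 5)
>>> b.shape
(3, 37, 13, 5)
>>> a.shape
(3, 37, 13, 5)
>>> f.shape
(3, 13, 37)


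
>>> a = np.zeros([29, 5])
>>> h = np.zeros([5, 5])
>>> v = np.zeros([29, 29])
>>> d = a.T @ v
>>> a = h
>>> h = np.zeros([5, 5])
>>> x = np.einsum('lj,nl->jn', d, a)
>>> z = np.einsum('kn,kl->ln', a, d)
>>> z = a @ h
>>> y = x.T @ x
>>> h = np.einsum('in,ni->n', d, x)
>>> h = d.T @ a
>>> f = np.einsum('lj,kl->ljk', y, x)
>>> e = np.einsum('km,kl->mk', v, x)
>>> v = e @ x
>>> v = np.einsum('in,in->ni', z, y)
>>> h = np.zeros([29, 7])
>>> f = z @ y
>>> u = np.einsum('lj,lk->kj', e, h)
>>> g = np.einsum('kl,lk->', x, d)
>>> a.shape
(5, 5)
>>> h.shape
(29, 7)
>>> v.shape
(5, 5)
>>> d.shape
(5, 29)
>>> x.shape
(29, 5)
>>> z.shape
(5, 5)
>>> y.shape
(5, 5)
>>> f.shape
(5, 5)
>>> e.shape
(29, 29)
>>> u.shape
(7, 29)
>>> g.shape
()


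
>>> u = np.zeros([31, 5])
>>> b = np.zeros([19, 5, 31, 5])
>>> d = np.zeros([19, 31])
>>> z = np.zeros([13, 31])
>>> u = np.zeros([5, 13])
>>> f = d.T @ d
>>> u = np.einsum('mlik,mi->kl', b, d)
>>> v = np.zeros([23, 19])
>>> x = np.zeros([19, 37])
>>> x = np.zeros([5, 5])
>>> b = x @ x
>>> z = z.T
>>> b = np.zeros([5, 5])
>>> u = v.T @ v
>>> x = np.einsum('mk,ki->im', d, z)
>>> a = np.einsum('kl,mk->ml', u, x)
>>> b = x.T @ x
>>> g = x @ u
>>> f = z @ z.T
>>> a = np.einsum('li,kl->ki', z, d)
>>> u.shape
(19, 19)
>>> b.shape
(19, 19)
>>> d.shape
(19, 31)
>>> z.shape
(31, 13)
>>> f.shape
(31, 31)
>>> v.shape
(23, 19)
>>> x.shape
(13, 19)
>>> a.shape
(19, 13)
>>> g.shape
(13, 19)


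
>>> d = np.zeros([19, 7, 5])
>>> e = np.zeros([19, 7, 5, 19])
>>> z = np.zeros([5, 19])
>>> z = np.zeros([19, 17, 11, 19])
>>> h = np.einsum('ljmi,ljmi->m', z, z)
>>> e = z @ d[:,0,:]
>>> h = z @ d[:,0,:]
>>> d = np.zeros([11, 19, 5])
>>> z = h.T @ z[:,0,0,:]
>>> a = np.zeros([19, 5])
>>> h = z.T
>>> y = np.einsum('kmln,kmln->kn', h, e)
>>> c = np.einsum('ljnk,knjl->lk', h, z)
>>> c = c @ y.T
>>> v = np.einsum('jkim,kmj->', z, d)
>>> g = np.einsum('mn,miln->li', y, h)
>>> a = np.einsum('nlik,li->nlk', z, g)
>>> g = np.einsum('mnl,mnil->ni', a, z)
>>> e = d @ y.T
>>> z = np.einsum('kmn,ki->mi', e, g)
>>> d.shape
(11, 19, 5)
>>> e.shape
(11, 19, 19)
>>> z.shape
(19, 17)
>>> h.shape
(19, 17, 11, 5)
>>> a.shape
(5, 11, 19)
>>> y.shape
(19, 5)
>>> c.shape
(19, 19)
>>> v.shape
()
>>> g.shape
(11, 17)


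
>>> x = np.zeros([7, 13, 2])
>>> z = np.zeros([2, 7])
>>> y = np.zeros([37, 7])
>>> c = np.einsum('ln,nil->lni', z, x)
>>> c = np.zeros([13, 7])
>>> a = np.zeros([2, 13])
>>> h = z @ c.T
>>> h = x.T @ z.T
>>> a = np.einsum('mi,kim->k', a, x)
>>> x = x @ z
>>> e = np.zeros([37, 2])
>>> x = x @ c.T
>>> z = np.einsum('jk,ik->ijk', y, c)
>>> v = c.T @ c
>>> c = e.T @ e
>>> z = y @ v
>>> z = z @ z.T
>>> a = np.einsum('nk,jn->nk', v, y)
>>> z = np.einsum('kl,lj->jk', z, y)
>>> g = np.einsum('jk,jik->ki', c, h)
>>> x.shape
(7, 13, 13)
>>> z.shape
(7, 37)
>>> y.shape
(37, 7)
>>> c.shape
(2, 2)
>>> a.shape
(7, 7)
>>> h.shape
(2, 13, 2)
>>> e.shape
(37, 2)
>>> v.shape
(7, 7)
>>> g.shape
(2, 13)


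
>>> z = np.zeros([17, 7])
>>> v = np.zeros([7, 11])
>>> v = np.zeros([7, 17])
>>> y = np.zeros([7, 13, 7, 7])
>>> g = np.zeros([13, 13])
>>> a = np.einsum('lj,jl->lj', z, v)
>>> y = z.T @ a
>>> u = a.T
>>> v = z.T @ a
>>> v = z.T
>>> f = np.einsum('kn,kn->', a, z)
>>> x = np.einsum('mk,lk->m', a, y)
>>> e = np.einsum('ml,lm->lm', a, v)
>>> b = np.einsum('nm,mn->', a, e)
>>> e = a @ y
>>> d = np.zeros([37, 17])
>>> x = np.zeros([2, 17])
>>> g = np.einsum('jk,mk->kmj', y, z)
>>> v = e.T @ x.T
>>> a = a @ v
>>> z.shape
(17, 7)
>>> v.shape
(7, 2)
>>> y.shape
(7, 7)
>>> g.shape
(7, 17, 7)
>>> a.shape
(17, 2)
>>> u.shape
(7, 17)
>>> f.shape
()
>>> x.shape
(2, 17)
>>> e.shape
(17, 7)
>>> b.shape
()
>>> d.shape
(37, 17)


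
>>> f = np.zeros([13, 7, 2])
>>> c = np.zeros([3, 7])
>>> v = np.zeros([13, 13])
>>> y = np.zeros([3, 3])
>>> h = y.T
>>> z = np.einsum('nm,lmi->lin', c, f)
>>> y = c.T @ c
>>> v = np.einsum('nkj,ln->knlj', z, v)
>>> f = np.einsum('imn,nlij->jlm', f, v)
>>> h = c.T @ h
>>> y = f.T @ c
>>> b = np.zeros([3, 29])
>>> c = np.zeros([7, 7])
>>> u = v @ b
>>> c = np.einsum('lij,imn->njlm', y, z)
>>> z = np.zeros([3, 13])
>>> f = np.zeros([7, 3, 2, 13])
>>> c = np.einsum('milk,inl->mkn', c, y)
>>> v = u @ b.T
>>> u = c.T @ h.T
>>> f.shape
(7, 3, 2, 13)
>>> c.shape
(3, 2, 13)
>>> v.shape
(2, 13, 13, 3)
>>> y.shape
(7, 13, 7)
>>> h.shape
(7, 3)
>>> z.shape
(3, 13)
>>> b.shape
(3, 29)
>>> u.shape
(13, 2, 7)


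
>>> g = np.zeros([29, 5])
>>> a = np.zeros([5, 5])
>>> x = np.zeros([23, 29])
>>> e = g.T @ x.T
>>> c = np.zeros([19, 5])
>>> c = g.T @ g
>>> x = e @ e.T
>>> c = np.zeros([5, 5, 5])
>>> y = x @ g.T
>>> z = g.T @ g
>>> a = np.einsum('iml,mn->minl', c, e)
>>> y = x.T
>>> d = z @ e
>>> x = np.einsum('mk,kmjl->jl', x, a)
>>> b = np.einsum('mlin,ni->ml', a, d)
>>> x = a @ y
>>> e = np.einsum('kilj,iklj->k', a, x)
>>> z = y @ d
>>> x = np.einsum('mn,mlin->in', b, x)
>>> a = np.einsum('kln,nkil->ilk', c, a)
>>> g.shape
(29, 5)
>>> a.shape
(23, 5, 5)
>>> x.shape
(23, 5)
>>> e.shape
(5,)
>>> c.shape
(5, 5, 5)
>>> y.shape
(5, 5)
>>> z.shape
(5, 23)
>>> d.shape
(5, 23)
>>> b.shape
(5, 5)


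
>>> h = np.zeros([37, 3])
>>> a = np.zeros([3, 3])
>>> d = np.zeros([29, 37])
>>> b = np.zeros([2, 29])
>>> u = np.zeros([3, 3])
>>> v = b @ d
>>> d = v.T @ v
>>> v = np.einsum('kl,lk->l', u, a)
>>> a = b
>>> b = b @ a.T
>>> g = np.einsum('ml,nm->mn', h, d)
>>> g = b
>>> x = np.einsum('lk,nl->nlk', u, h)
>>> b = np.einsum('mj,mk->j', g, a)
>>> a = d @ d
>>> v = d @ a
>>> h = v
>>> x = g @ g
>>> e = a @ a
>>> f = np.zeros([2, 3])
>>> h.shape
(37, 37)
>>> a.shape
(37, 37)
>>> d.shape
(37, 37)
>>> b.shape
(2,)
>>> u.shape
(3, 3)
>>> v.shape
(37, 37)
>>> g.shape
(2, 2)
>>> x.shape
(2, 2)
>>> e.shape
(37, 37)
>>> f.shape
(2, 3)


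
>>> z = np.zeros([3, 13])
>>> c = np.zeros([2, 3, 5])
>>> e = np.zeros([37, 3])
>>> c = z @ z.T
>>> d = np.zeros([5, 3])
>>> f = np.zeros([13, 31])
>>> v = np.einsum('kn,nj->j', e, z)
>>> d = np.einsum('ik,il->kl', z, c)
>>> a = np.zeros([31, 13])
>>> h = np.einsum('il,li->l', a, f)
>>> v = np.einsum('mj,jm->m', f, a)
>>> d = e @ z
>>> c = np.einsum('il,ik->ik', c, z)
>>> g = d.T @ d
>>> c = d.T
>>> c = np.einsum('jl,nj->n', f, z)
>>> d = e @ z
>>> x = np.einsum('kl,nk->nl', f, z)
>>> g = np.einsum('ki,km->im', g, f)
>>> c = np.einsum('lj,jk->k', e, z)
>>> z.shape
(3, 13)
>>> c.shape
(13,)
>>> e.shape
(37, 3)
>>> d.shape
(37, 13)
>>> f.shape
(13, 31)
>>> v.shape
(13,)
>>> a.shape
(31, 13)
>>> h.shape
(13,)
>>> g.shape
(13, 31)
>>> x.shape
(3, 31)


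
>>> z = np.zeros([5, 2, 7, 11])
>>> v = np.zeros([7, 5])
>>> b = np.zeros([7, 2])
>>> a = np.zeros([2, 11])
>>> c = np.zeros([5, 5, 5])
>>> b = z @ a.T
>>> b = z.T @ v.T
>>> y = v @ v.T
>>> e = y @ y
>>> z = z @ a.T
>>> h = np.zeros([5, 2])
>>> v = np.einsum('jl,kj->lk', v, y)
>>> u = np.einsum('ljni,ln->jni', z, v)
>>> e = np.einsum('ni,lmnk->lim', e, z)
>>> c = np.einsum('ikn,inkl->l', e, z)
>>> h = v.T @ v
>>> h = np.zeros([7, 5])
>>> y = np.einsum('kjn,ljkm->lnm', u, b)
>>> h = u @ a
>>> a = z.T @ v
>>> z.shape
(5, 2, 7, 2)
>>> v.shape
(5, 7)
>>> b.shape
(11, 7, 2, 7)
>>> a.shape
(2, 7, 2, 7)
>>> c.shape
(2,)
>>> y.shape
(11, 2, 7)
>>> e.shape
(5, 7, 2)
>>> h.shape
(2, 7, 11)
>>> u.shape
(2, 7, 2)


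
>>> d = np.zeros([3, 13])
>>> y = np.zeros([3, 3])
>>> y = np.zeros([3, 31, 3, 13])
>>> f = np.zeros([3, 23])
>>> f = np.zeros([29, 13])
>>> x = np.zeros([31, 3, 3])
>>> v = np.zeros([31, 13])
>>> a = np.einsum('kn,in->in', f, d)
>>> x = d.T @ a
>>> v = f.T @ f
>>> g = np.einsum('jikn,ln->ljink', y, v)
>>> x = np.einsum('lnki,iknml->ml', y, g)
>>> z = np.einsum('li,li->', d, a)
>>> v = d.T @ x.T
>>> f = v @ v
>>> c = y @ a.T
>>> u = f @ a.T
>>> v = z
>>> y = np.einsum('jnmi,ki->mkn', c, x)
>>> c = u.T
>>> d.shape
(3, 13)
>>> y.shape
(3, 13, 31)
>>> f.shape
(13, 13)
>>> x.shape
(13, 3)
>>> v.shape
()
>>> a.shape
(3, 13)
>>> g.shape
(13, 3, 31, 13, 3)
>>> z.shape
()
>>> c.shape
(3, 13)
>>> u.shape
(13, 3)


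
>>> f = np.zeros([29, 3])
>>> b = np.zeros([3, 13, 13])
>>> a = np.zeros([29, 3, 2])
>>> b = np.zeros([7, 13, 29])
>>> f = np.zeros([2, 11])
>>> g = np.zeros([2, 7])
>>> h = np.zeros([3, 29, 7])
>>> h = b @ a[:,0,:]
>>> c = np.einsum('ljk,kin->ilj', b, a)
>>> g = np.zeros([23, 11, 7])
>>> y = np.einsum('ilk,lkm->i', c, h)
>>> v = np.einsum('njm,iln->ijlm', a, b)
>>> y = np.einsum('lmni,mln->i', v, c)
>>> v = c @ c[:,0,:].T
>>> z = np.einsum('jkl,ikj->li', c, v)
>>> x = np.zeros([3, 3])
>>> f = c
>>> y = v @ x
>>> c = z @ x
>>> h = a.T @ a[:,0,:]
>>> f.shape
(3, 7, 13)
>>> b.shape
(7, 13, 29)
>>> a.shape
(29, 3, 2)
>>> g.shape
(23, 11, 7)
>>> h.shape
(2, 3, 2)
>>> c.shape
(13, 3)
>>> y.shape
(3, 7, 3)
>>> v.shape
(3, 7, 3)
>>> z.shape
(13, 3)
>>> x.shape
(3, 3)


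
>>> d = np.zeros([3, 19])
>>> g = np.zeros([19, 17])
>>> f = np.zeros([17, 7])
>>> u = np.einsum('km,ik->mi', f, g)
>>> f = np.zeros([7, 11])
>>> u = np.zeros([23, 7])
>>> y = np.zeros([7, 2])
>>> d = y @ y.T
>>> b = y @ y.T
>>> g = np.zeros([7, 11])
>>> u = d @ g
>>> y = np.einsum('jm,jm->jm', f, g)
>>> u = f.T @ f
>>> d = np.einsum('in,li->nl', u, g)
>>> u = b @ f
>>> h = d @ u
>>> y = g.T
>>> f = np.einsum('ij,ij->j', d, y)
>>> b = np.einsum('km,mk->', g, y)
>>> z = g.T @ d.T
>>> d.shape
(11, 7)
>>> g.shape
(7, 11)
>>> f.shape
(7,)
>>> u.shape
(7, 11)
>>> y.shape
(11, 7)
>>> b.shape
()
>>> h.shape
(11, 11)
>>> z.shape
(11, 11)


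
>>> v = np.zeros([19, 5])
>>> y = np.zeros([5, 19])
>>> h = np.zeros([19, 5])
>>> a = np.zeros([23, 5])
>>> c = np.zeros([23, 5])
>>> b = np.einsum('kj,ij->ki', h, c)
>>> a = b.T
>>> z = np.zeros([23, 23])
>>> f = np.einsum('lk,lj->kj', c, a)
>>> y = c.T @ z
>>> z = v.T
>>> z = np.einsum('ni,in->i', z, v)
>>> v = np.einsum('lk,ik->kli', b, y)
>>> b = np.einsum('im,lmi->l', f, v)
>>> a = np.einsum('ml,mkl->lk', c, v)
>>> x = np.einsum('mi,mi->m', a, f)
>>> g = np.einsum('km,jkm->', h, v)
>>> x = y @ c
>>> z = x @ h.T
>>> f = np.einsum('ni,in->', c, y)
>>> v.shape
(23, 19, 5)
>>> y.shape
(5, 23)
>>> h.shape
(19, 5)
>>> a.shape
(5, 19)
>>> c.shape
(23, 5)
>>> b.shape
(23,)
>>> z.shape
(5, 19)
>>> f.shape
()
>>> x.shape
(5, 5)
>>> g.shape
()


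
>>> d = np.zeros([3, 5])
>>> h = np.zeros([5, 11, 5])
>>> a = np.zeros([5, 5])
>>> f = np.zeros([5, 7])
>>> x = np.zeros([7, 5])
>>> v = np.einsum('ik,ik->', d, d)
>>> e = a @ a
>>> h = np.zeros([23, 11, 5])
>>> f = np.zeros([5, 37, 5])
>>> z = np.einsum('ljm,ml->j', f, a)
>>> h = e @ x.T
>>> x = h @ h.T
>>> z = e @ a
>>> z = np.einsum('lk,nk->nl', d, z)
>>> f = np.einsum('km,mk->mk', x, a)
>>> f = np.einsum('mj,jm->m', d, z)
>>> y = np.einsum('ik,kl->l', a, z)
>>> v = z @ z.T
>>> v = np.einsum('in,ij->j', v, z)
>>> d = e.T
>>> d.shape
(5, 5)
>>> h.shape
(5, 7)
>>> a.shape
(5, 5)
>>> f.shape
(3,)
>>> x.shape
(5, 5)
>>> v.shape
(3,)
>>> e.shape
(5, 5)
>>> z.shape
(5, 3)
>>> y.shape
(3,)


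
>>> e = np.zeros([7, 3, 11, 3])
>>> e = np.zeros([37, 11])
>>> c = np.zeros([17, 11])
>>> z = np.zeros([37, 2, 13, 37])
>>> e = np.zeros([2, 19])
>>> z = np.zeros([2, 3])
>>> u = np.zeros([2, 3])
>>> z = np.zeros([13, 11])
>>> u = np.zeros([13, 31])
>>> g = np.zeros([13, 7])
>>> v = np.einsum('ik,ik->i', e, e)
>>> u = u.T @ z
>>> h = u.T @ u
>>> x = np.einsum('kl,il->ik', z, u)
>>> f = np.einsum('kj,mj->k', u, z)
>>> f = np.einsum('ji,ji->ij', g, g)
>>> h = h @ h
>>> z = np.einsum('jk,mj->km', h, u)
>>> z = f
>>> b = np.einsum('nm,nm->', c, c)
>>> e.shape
(2, 19)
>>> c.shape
(17, 11)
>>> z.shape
(7, 13)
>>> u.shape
(31, 11)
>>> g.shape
(13, 7)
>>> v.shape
(2,)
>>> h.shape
(11, 11)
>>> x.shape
(31, 13)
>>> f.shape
(7, 13)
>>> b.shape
()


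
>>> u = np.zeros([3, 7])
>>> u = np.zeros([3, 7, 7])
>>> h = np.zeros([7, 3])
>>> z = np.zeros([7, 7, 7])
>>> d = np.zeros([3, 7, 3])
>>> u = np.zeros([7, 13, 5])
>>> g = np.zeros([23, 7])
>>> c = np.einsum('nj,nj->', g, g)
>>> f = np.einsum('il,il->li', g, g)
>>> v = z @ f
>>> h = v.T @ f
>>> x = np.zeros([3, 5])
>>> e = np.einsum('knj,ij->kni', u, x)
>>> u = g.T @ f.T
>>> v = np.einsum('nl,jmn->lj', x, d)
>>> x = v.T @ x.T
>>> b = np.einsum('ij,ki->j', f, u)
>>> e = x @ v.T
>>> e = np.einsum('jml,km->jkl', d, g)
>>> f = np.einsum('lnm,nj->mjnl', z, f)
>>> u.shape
(7, 7)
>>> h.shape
(23, 7, 23)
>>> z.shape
(7, 7, 7)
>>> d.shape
(3, 7, 3)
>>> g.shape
(23, 7)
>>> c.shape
()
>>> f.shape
(7, 23, 7, 7)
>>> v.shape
(5, 3)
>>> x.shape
(3, 3)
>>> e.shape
(3, 23, 3)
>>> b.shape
(23,)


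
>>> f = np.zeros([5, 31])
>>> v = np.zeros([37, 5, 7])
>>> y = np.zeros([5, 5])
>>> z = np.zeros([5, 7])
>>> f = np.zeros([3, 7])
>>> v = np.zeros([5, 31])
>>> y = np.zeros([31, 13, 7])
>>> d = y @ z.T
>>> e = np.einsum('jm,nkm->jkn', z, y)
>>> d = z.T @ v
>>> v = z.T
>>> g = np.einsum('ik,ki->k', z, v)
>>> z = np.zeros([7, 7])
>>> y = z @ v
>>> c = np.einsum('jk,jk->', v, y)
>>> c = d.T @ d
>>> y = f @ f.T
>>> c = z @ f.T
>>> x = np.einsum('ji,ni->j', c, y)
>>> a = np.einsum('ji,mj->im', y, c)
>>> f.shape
(3, 7)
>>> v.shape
(7, 5)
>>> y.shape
(3, 3)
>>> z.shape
(7, 7)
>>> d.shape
(7, 31)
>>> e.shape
(5, 13, 31)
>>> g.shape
(7,)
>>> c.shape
(7, 3)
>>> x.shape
(7,)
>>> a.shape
(3, 7)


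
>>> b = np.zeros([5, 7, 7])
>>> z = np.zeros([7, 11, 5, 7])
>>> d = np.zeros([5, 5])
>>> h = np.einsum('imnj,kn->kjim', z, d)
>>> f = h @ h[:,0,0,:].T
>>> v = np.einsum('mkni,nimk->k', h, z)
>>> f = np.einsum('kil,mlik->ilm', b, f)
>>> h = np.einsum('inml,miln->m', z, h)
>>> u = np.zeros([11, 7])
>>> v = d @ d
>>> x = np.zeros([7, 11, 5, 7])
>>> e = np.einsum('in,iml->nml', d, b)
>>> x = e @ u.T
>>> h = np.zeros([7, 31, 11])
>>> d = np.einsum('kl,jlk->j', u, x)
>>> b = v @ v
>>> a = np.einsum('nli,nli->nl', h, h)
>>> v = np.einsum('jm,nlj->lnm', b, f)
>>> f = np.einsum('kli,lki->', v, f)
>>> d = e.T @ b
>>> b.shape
(5, 5)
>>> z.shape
(7, 11, 5, 7)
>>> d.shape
(7, 7, 5)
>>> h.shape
(7, 31, 11)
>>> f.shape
()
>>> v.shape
(7, 7, 5)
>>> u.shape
(11, 7)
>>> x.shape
(5, 7, 11)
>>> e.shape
(5, 7, 7)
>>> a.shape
(7, 31)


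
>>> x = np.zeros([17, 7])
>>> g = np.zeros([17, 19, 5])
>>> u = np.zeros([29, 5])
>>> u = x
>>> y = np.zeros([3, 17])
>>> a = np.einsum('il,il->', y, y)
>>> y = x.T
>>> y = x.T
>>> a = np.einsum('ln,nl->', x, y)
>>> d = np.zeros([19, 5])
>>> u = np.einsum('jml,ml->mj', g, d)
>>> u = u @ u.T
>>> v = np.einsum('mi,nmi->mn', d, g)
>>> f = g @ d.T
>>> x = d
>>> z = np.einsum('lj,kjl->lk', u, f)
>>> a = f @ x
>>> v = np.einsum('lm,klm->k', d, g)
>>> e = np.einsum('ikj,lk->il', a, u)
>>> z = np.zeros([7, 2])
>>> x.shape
(19, 5)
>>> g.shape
(17, 19, 5)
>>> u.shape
(19, 19)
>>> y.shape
(7, 17)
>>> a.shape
(17, 19, 5)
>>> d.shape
(19, 5)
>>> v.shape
(17,)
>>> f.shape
(17, 19, 19)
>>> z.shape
(7, 2)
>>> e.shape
(17, 19)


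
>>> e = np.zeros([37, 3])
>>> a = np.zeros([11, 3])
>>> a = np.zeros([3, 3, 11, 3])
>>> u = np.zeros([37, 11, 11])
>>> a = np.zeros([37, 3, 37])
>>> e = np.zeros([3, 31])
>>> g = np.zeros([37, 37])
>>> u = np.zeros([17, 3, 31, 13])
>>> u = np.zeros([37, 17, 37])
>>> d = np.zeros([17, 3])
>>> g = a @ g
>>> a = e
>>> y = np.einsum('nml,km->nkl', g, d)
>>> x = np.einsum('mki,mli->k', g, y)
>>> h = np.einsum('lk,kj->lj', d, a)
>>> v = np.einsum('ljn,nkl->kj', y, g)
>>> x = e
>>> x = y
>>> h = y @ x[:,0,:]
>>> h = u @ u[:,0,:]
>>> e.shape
(3, 31)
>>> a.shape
(3, 31)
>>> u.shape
(37, 17, 37)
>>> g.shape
(37, 3, 37)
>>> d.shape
(17, 3)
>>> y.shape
(37, 17, 37)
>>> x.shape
(37, 17, 37)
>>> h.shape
(37, 17, 37)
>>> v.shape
(3, 17)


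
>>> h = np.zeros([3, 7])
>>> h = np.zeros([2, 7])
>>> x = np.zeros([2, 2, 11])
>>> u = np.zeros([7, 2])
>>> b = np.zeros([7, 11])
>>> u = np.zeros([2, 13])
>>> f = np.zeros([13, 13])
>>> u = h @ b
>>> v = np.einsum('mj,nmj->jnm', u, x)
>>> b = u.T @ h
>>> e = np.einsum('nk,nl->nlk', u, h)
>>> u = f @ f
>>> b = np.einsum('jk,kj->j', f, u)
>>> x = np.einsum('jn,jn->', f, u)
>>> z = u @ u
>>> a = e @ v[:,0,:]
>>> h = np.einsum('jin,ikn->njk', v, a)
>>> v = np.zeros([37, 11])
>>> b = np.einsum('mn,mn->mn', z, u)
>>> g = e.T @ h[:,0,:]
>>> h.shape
(2, 11, 7)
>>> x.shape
()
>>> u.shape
(13, 13)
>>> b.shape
(13, 13)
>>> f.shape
(13, 13)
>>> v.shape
(37, 11)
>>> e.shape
(2, 7, 11)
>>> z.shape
(13, 13)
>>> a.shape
(2, 7, 2)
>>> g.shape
(11, 7, 7)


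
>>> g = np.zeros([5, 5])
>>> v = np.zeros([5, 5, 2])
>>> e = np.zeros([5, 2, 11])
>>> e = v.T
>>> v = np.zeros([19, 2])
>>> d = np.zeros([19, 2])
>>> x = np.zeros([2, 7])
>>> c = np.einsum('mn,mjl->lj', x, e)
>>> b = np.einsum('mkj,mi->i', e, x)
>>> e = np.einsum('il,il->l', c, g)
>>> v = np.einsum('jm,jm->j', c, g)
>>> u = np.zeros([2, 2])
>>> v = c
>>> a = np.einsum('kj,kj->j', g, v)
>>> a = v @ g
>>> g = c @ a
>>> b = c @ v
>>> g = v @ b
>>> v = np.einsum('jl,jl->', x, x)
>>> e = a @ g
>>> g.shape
(5, 5)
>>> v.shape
()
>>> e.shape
(5, 5)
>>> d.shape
(19, 2)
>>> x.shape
(2, 7)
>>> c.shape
(5, 5)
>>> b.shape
(5, 5)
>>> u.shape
(2, 2)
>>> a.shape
(5, 5)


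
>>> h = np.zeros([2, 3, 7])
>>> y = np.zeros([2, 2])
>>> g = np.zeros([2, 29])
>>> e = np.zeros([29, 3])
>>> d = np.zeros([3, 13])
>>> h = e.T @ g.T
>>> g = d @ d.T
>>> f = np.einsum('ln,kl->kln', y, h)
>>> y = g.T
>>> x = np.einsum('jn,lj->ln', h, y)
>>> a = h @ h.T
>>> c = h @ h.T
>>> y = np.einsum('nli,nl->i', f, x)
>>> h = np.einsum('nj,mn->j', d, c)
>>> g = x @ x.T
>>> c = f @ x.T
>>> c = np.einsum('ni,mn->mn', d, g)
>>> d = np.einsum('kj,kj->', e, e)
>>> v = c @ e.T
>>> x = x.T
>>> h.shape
(13,)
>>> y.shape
(2,)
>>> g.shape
(3, 3)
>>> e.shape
(29, 3)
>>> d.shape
()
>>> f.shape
(3, 2, 2)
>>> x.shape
(2, 3)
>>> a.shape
(3, 3)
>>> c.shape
(3, 3)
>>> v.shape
(3, 29)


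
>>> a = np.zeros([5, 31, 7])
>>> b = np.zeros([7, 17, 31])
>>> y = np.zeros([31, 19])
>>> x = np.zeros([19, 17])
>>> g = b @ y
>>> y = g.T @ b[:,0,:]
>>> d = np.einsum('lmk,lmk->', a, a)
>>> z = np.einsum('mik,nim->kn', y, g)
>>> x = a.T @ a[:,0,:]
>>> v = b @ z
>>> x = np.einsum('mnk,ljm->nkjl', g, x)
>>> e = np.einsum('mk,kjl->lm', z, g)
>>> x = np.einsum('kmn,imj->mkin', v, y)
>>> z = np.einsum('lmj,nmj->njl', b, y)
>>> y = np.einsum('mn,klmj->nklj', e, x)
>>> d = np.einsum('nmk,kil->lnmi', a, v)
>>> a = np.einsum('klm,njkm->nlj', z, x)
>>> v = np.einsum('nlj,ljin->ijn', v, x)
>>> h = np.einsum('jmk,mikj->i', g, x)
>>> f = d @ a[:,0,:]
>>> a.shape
(17, 31, 7)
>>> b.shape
(7, 17, 31)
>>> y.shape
(31, 17, 7, 7)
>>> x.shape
(17, 7, 19, 7)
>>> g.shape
(7, 17, 19)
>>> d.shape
(7, 5, 31, 17)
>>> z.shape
(19, 31, 7)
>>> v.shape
(19, 7, 7)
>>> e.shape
(19, 31)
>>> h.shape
(7,)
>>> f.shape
(7, 5, 31, 7)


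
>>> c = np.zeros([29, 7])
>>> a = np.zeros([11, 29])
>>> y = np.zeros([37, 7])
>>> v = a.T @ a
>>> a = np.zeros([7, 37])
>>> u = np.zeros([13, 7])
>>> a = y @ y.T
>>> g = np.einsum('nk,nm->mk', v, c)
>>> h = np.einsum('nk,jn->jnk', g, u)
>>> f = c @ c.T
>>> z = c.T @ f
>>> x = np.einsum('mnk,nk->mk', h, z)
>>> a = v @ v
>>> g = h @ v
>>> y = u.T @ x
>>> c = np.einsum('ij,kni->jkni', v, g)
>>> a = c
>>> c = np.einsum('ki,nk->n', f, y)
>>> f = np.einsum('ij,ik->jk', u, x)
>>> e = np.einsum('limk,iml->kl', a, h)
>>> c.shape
(7,)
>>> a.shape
(29, 13, 7, 29)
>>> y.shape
(7, 29)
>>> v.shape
(29, 29)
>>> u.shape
(13, 7)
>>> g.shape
(13, 7, 29)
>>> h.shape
(13, 7, 29)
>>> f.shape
(7, 29)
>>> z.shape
(7, 29)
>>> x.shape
(13, 29)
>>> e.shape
(29, 29)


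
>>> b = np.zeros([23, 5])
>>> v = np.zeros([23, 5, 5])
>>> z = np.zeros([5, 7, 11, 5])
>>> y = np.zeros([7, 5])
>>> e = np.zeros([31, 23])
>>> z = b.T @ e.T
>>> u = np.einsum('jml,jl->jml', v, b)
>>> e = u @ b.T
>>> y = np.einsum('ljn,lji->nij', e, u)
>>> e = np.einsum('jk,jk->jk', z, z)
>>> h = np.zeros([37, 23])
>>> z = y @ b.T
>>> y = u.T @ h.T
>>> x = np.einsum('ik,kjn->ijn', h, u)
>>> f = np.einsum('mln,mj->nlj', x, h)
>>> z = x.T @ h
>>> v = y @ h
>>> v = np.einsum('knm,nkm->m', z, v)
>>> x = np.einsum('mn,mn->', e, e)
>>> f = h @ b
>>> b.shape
(23, 5)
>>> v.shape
(23,)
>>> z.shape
(5, 5, 23)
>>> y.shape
(5, 5, 37)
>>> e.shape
(5, 31)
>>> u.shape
(23, 5, 5)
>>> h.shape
(37, 23)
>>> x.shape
()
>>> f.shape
(37, 5)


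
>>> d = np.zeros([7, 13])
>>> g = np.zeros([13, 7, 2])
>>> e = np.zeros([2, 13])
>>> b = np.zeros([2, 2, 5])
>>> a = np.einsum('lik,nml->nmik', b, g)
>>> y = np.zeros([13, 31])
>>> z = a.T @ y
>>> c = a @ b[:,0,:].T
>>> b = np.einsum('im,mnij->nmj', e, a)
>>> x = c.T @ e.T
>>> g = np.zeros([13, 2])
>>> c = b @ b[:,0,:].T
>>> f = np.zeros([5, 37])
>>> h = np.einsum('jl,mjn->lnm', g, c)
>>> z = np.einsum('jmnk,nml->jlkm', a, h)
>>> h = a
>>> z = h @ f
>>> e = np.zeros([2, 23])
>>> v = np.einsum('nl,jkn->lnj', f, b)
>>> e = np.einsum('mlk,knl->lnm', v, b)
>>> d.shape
(7, 13)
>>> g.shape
(13, 2)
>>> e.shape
(5, 13, 37)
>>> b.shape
(7, 13, 5)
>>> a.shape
(13, 7, 2, 5)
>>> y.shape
(13, 31)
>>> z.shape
(13, 7, 2, 37)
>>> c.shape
(7, 13, 7)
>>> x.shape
(2, 2, 7, 2)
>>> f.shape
(5, 37)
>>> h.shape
(13, 7, 2, 5)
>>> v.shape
(37, 5, 7)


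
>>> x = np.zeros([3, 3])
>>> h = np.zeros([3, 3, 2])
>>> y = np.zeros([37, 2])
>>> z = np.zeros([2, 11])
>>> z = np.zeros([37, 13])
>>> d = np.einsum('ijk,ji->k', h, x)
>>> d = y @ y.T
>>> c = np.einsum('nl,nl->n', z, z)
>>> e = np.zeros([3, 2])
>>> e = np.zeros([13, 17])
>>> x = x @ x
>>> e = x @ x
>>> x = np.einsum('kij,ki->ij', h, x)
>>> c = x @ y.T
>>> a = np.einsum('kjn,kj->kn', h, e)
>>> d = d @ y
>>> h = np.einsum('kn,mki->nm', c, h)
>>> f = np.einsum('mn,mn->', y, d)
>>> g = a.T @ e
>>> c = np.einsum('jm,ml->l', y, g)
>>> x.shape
(3, 2)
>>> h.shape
(37, 3)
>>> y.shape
(37, 2)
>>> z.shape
(37, 13)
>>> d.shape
(37, 2)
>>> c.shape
(3,)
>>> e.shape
(3, 3)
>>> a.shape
(3, 2)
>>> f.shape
()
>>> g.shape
(2, 3)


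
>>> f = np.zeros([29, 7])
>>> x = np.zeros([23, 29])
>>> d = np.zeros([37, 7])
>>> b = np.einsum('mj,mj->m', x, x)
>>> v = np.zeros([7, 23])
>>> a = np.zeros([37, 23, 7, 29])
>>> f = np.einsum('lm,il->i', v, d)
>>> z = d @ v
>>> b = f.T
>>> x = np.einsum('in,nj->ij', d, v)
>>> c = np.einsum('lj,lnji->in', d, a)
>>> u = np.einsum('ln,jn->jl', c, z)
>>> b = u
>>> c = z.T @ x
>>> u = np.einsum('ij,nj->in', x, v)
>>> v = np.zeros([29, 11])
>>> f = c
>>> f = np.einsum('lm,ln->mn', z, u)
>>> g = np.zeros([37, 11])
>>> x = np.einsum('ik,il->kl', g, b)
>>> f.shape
(23, 7)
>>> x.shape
(11, 29)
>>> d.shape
(37, 7)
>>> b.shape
(37, 29)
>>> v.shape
(29, 11)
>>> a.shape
(37, 23, 7, 29)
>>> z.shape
(37, 23)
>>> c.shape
(23, 23)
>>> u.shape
(37, 7)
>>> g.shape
(37, 11)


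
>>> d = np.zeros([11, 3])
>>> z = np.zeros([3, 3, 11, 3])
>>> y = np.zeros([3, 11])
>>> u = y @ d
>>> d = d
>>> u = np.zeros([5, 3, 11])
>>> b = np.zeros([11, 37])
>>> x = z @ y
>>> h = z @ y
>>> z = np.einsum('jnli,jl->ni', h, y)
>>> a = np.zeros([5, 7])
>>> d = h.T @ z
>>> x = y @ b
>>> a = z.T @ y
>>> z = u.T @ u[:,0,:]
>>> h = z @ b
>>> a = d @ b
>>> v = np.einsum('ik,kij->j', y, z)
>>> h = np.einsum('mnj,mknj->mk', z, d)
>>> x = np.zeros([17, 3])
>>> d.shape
(11, 11, 3, 11)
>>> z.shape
(11, 3, 11)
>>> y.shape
(3, 11)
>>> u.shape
(5, 3, 11)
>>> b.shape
(11, 37)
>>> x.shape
(17, 3)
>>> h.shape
(11, 11)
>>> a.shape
(11, 11, 3, 37)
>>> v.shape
(11,)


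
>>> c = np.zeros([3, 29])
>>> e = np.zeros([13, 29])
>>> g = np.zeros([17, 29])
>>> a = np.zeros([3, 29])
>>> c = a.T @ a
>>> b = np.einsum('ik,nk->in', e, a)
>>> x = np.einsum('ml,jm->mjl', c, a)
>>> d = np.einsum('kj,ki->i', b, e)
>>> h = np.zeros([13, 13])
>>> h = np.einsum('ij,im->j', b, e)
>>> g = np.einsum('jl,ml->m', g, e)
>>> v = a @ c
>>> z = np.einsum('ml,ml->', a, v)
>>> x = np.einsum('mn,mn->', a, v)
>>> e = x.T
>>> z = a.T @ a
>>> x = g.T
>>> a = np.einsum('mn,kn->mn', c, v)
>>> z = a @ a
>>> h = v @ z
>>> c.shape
(29, 29)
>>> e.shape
()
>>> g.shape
(13,)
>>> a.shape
(29, 29)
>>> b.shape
(13, 3)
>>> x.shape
(13,)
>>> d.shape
(29,)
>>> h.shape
(3, 29)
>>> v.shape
(3, 29)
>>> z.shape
(29, 29)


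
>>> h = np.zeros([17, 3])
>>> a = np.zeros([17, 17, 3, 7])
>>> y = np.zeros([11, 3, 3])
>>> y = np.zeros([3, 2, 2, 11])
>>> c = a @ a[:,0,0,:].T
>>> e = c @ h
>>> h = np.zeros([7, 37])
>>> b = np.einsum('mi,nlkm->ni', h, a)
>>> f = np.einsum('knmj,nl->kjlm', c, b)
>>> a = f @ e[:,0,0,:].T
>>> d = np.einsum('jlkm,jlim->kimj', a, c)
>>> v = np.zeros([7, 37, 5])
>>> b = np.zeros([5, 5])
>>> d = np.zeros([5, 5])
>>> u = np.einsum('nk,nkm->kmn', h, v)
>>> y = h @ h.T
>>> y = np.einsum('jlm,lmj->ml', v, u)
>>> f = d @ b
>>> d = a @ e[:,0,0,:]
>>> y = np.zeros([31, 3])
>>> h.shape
(7, 37)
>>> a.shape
(17, 17, 37, 17)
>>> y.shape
(31, 3)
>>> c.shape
(17, 17, 3, 17)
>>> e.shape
(17, 17, 3, 3)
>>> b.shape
(5, 5)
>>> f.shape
(5, 5)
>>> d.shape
(17, 17, 37, 3)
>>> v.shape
(7, 37, 5)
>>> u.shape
(37, 5, 7)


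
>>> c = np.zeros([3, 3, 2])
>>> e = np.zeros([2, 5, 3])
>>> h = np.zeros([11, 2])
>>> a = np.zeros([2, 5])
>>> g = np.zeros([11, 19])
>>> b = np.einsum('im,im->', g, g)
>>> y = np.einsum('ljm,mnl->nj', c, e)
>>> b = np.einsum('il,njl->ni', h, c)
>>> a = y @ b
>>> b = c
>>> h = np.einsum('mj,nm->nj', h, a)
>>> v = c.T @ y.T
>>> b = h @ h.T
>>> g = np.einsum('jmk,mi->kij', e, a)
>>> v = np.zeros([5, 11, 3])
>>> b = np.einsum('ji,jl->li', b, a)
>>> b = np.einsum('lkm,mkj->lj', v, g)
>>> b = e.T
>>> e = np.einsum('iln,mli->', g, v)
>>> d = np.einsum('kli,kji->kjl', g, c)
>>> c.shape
(3, 3, 2)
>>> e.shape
()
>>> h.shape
(5, 2)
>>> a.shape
(5, 11)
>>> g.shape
(3, 11, 2)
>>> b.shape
(3, 5, 2)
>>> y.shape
(5, 3)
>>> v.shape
(5, 11, 3)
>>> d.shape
(3, 3, 11)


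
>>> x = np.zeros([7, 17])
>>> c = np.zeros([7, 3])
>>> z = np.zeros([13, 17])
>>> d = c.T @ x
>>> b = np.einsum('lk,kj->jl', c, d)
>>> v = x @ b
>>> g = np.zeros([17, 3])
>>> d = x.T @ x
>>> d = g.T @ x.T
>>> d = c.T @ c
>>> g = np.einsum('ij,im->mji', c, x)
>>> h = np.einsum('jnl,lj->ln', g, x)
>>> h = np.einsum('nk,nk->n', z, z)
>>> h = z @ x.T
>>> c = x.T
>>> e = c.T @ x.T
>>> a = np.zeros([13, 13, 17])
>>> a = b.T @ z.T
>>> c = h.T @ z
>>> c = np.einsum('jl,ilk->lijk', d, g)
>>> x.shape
(7, 17)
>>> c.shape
(3, 17, 3, 7)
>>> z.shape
(13, 17)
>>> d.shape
(3, 3)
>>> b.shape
(17, 7)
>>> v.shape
(7, 7)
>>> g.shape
(17, 3, 7)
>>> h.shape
(13, 7)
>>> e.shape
(7, 7)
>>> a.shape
(7, 13)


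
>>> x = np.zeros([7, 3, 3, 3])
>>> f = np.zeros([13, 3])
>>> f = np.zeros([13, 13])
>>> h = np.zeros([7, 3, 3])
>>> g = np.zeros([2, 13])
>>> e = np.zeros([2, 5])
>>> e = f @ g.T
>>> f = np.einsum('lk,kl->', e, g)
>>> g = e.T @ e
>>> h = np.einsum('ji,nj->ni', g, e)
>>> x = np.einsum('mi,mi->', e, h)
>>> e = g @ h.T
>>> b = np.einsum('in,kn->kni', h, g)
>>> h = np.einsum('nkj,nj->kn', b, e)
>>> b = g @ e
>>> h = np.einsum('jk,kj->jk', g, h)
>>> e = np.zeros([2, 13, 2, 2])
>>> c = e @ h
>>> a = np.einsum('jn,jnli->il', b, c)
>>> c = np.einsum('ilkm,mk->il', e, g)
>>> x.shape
()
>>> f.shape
()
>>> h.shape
(2, 2)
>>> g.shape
(2, 2)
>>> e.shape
(2, 13, 2, 2)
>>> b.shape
(2, 13)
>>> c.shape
(2, 13)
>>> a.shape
(2, 2)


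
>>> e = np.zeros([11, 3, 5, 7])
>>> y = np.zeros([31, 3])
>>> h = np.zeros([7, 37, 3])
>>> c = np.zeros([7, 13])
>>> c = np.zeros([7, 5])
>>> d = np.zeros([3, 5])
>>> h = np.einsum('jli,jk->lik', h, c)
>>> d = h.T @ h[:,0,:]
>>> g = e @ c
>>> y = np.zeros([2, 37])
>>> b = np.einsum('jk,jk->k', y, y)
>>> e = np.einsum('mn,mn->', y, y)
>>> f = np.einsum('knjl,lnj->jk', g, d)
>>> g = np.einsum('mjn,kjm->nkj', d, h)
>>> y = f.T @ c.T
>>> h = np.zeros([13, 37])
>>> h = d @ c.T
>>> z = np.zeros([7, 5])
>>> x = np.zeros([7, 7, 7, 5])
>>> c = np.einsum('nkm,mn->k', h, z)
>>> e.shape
()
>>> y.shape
(11, 7)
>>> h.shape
(5, 3, 7)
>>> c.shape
(3,)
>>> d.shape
(5, 3, 5)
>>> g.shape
(5, 37, 3)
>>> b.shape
(37,)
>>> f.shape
(5, 11)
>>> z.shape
(7, 5)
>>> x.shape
(7, 7, 7, 5)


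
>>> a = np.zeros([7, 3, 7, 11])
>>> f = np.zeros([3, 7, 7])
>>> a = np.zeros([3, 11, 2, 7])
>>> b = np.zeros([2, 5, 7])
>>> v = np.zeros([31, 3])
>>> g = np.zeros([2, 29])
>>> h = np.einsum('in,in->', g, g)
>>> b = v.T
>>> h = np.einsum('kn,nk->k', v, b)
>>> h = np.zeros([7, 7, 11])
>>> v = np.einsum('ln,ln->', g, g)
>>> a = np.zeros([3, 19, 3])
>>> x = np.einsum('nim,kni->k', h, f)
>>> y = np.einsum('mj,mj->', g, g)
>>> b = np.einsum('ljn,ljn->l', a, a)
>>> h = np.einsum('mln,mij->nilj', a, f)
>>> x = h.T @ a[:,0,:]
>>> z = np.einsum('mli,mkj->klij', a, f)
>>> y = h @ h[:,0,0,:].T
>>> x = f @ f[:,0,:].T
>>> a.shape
(3, 19, 3)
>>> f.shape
(3, 7, 7)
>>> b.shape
(3,)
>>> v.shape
()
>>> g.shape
(2, 29)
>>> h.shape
(3, 7, 19, 7)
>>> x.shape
(3, 7, 3)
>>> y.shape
(3, 7, 19, 3)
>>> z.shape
(7, 19, 3, 7)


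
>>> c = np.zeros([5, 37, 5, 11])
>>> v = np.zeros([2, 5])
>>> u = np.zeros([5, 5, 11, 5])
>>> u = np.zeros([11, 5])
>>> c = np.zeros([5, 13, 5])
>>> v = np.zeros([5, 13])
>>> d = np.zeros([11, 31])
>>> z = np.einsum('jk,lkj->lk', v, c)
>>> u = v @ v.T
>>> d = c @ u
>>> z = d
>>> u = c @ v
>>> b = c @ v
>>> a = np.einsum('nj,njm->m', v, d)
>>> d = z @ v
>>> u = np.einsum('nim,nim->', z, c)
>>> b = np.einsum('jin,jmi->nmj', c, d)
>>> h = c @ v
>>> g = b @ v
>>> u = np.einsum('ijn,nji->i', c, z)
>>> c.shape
(5, 13, 5)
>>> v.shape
(5, 13)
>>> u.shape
(5,)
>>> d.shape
(5, 13, 13)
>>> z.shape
(5, 13, 5)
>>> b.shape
(5, 13, 5)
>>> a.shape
(5,)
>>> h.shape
(5, 13, 13)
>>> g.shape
(5, 13, 13)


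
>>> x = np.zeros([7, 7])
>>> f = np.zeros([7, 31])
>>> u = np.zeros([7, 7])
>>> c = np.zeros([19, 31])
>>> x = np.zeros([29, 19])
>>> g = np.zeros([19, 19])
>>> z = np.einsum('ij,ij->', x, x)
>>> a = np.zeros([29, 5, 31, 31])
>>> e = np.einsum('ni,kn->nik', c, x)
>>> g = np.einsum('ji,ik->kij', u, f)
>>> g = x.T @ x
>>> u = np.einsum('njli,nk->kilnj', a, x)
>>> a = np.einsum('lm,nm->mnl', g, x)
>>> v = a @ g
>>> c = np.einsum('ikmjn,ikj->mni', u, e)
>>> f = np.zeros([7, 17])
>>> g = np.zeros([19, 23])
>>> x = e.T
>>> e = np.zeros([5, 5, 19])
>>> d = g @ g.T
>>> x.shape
(29, 31, 19)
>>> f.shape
(7, 17)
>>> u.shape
(19, 31, 31, 29, 5)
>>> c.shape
(31, 5, 19)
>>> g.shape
(19, 23)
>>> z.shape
()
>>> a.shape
(19, 29, 19)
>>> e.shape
(5, 5, 19)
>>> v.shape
(19, 29, 19)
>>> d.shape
(19, 19)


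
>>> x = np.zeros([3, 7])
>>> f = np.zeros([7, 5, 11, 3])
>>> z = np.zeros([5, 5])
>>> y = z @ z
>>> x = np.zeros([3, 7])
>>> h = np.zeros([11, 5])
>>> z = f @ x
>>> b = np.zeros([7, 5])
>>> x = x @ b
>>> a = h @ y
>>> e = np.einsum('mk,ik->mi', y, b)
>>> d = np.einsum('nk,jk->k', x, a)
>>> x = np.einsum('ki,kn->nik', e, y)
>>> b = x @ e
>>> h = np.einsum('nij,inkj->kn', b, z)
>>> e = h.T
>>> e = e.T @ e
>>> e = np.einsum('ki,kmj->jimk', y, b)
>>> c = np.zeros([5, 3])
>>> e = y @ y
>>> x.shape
(5, 7, 5)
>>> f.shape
(7, 5, 11, 3)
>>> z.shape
(7, 5, 11, 7)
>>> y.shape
(5, 5)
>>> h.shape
(11, 5)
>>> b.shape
(5, 7, 7)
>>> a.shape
(11, 5)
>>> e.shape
(5, 5)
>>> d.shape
(5,)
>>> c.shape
(5, 3)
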